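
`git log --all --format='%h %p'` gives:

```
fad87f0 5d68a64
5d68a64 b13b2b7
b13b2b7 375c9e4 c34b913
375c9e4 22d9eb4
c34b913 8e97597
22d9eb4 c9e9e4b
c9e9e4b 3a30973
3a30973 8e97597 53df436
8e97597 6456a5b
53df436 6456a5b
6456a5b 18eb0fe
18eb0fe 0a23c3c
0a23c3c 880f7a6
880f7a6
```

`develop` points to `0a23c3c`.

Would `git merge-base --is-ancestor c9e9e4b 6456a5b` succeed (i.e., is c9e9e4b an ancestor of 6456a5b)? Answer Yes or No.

No

Ancestors of 6456a5b: {0a23c3c, 18eb0fe, 6456a5b, 880f7a6}.
c9e9e4b is not in that set, so it is not an ancestor of 6456a5b.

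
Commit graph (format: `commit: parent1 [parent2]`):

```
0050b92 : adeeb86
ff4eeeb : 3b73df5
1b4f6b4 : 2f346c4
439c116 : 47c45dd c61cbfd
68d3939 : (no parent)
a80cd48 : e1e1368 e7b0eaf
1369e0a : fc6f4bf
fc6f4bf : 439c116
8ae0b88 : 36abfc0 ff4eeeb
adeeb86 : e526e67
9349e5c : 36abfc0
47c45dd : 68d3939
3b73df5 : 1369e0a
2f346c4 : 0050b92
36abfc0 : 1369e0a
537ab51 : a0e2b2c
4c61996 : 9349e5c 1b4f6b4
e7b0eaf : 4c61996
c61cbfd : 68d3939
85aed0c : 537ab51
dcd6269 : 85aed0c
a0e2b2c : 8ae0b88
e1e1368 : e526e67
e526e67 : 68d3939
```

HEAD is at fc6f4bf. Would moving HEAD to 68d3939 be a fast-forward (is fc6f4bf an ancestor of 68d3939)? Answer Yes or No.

No

A fast-forward from fc6f4bf to 68d3939 is possible iff fc6f4bf is an ancestor of 68d3939.
Ancestors of 68d3939: {68d3939}.
fc6f4bf is not among them, so fast-forward is not possible.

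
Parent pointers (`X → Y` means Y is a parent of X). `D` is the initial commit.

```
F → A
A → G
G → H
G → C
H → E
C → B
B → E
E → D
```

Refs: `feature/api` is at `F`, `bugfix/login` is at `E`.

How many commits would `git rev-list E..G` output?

Reachable from G: {B, C, D, E, G, H}.
Reachable from E: {D, E}.
In G's history but not E's: {B, C, G, H} — 4 commits.

4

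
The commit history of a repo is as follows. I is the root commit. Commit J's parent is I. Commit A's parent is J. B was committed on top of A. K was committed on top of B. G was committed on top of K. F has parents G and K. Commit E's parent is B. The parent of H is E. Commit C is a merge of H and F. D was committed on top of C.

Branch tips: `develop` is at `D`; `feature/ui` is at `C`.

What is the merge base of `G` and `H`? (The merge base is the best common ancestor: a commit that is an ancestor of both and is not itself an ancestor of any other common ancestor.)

Ancestors of G: {A, B, G, I, J, K}.
Ancestors of H: {A, B, E, H, I, J}.
Common ancestors: {A, B, I, J}.
Among these, B is not an ancestor of any other common ancestor — it is the merge base.

B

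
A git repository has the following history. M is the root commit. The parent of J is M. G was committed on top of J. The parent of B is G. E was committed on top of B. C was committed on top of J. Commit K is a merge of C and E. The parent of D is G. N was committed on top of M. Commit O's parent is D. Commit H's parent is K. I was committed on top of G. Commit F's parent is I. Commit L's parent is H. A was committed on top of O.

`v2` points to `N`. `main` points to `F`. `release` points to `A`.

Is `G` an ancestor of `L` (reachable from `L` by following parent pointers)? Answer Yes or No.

Yes

Ancestors of L (commits reachable by following parents): {B, C, E, G, H, J, K, L, M}.
G is in that set, so it is an ancestor of L.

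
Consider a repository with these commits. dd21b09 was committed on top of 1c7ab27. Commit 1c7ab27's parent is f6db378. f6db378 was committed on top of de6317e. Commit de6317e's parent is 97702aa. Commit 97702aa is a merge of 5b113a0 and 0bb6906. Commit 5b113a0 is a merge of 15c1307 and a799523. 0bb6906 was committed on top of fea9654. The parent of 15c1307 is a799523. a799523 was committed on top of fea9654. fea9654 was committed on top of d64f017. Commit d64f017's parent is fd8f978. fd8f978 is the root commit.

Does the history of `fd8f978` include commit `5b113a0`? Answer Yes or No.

Ancestors of fd8f978: {fd8f978}.
5b113a0 is not in that set, so it is not an ancestor of fd8f978.

No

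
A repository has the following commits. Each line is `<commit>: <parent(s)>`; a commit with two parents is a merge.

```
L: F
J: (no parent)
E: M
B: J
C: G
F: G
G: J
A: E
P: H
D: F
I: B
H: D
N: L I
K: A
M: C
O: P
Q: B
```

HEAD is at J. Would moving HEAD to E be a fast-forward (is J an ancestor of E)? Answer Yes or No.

Yes

A fast-forward from J to E is possible iff J is an ancestor of E.
Ancestors of E: {C, E, G, J, M}.
J is among them, so fast-forward is possible.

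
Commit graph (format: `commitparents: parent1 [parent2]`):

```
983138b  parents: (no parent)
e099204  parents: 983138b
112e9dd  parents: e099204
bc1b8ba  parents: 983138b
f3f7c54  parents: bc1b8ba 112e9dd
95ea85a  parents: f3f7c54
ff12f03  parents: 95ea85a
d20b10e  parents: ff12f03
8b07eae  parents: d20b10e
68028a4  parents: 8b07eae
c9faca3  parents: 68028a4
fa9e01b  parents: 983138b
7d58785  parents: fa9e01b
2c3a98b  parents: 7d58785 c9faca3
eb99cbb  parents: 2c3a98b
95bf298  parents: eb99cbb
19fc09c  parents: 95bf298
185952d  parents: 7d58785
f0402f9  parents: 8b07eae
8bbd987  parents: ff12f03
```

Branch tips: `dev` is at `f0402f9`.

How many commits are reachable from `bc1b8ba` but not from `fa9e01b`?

1

Reachable from bc1b8ba: {983138b, bc1b8ba}.
Reachable from fa9e01b: {983138b, fa9e01b}.
In bc1b8ba's history but not fa9e01b's: {bc1b8ba} — 1 commit.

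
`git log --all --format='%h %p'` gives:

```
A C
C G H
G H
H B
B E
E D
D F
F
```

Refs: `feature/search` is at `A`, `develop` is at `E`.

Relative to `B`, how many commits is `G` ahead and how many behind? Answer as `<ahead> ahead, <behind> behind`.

2 ahead, 0 behind

Reachable from G: {B, D, E, F, G, H}.
Reachable from B: {B, D, E, F}.
Only in G's history (ahead): {G, H} — 2.
Only in B's history (behind): {} — 0.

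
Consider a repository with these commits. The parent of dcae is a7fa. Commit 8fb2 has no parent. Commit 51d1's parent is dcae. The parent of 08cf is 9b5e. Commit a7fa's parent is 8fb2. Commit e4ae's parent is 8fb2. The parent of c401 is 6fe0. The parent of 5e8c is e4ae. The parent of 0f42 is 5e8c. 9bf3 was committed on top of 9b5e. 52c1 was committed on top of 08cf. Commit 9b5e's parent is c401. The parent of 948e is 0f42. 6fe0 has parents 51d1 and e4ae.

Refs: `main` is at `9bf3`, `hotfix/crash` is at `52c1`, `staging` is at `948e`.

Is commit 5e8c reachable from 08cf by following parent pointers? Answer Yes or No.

Ancestors of 08cf: {08cf, 51d1, 6fe0, 8fb2, 9b5e, a7fa, c401, dcae, e4ae}.
5e8c is not in that set, so it is not an ancestor of 08cf.

No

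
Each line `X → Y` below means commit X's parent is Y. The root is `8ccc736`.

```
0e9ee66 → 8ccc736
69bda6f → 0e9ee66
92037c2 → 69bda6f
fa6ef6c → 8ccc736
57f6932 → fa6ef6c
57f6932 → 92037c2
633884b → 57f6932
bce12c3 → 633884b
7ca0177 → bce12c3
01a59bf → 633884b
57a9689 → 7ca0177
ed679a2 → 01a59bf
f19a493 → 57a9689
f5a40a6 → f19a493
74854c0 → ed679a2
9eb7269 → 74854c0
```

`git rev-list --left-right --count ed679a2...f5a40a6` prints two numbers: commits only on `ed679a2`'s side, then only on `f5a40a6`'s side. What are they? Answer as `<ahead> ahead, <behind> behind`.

Reachable from ed679a2: {01a59bf, 0e9ee66, 57f6932, 633884b, 69bda6f, 8ccc736, 92037c2, ed679a2, fa6ef6c}.
Reachable from f5a40a6: {0e9ee66, 57a9689, 57f6932, 633884b, 69bda6f, 7ca0177, 8ccc736, 92037c2, bce12c3, f19a493, f5a40a6, fa6ef6c}.
Only in ed679a2's history (ahead): {01a59bf, ed679a2} — 2.
Only in f5a40a6's history (behind): {57a9689, 7ca0177, bce12c3, f19a493, f5a40a6} — 5.

2 ahead, 5 behind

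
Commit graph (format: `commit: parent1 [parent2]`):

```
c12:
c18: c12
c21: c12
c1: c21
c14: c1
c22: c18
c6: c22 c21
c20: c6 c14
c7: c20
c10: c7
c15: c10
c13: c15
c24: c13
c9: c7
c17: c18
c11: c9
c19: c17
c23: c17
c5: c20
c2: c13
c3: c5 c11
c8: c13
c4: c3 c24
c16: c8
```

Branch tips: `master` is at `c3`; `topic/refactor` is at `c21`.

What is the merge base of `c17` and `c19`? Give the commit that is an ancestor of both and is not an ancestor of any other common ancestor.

Ancestors of c17: {c12, c17, c18}.
Ancestors of c19: {c12, c17, c18, c19}.
Common ancestors: {c12, c17, c18}.
Among these, c17 is not an ancestor of any other common ancestor — it is the merge base.

c17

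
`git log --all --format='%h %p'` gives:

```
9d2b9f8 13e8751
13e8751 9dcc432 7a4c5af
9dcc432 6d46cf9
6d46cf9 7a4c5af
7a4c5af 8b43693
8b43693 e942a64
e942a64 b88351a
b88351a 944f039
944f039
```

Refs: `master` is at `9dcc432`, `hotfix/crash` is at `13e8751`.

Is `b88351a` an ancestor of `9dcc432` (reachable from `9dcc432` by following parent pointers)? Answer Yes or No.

Yes

Ancestors of 9dcc432 (commits reachable by following parents): {6d46cf9, 7a4c5af, 8b43693, 944f039, 9dcc432, b88351a, e942a64}.
b88351a is in that set, so it is an ancestor of 9dcc432.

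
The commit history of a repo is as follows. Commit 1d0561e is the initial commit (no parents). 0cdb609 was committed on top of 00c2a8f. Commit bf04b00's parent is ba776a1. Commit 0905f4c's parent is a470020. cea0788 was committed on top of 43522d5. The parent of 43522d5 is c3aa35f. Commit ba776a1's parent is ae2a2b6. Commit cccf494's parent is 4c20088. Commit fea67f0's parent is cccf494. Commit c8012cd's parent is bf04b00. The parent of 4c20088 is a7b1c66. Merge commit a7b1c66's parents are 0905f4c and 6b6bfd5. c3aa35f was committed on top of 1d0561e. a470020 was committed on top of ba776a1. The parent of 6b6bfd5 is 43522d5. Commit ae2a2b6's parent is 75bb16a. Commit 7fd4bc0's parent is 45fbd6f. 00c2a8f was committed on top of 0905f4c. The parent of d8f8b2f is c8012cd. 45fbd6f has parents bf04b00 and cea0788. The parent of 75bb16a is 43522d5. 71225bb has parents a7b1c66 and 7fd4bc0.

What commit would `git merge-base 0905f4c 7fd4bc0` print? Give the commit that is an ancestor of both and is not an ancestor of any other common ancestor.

ba776a1

Ancestors of 0905f4c: {0905f4c, 1d0561e, 43522d5, 75bb16a, a470020, ae2a2b6, ba776a1, c3aa35f}.
Ancestors of 7fd4bc0: {1d0561e, 43522d5, 45fbd6f, 75bb16a, 7fd4bc0, ae2a2b6, ba776a1, bf04b00, c3aa35f, cea0788}.
Common ancestors: {1d0561e, 43522d5, 75bb16a, ae2a2b6, ba776a1, c3aa35f}.
Among these, ba776a1 is not an ancestor of any other common ancestor — it is the merge base.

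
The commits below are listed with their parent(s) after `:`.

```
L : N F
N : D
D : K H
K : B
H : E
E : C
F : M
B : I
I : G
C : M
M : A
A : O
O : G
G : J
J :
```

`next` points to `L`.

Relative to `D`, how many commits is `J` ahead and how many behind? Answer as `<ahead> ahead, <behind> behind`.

0 ahead, 11 behind

Reachable from J: {J}.
Reachable from D: {A, B, C, D, E, G, H, I, J, K, M, O}.
Only in J's history (ahead): {} — 0.
Only in D's history (behind): {A, B, C, D, E, G, H, I, K, M, O} — 11.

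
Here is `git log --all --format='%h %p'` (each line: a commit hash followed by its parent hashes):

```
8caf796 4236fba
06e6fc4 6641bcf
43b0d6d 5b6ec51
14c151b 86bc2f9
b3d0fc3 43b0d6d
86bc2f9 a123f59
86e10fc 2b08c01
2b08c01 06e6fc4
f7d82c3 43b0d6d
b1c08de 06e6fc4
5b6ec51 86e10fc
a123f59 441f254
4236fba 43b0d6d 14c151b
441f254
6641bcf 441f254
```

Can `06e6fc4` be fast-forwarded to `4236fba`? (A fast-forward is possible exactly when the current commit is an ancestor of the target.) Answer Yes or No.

Yes

A fast-forward from 06e6fc4 to 4236fba is possible iff 06e6fc4 is an ancestor of 4236fba.
Ancestors of 4236fba: {06e6fc4, 14c151b, 2b08c01, 4236fba, 43b0d6d, 441f254, 5b6ec51, 6641bcf, 86bc2f9, 86e10fc, a123f59}.
06e6fc4 is among them, so fast-forward is possible.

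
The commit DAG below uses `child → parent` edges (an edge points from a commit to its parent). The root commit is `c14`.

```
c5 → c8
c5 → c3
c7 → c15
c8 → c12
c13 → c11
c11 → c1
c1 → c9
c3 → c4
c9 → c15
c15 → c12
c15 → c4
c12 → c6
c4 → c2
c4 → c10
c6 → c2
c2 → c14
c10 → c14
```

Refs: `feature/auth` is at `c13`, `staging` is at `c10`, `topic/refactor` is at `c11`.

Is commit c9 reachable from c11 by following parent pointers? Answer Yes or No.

Yes

Ancestors of c11 (commits reachable by following parents): {c1, c10, c11, c12, c14, c15, c2, c4, c6, c9}.
c9 is in that set, so it is an ancestor of c11.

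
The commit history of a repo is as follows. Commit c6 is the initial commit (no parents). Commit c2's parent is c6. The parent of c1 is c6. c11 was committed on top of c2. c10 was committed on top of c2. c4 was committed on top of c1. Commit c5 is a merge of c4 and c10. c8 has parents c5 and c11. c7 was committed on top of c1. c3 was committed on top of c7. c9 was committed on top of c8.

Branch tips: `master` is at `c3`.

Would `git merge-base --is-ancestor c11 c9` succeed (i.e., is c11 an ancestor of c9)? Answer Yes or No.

Yes

Ancestors of c9 (commits reachable by following parents): {c1, c10, c11, c2, c4, c5, c6, c8, c9}.
c11 is in that set, so it is an ancestor of c9.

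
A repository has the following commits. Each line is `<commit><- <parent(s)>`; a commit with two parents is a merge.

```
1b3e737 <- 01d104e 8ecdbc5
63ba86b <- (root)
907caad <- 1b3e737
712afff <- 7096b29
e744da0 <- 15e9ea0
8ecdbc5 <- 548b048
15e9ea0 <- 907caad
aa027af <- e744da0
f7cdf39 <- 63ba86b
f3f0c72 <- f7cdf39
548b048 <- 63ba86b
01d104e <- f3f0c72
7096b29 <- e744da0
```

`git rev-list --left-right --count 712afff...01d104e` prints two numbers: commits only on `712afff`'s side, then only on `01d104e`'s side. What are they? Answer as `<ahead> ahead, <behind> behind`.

Reachable from 712afff: {01d104e, 15e9ea0, 1b3e737, 548b048, 63ba86b, 7096b29, 712afff, 8ecdbc5, 907caad, e744da0, f3f0c72, f7cdf39}.
Reachable from 01d104e: {01d104e, 63ba86b, f3f0c72, f7cdf39}.
Only in 712afff's history (ahead): {15e9ea0, 1b3e737, 548b048, 7096b29, 712afff, 8ecdbc5, 907caad, e744da0} — 8.
Only in 01d104e's history (behind): {} — 0.

8 ahead, 0 behind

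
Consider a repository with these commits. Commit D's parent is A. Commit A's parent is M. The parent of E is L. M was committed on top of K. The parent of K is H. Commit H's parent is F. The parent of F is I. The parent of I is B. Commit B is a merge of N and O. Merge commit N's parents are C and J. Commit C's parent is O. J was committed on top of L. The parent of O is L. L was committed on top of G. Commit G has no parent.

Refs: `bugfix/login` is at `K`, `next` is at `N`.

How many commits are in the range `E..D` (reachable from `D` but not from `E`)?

Reachable from D: {A, B, C, D, F, G, H, I, J, K, L, M, N, O}.
Reachable from E: {E, G, L}.
In D's history but not E's: {A, B, C, D, F, H, I, J, K, M, N, O} — 12 commits.

12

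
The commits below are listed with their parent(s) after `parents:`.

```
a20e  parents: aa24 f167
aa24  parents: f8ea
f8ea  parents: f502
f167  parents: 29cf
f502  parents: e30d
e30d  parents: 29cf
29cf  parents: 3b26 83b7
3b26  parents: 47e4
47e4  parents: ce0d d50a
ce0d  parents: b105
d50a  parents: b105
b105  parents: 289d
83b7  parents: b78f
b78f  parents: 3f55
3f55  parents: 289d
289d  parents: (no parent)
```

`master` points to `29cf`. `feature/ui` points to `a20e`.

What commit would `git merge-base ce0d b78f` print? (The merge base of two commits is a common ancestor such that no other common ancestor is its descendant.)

Ancestors of ce0d: {289d, b105, ce0d}.
Ancestors of b78f: {289d, 3f55, b78f}.
Common ancestors: {289d}.
The only common ancestor is 289d, so it is the merge base.

289d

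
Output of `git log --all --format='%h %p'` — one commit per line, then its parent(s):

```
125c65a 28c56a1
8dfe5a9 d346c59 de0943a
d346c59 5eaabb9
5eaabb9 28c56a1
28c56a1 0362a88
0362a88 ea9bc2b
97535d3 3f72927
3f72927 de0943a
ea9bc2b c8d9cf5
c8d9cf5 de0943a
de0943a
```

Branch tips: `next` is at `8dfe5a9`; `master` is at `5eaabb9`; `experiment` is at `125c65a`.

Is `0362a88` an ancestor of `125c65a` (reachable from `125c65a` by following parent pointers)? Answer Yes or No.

Yes

Ancestors of 125c65a (commits reachable by following parents): {0362a88, 125c65a, 28c56a1, c8d9cf5, de0943a, ea9bc2b}.
0362a88 is in that set, so it is an ancestor of 125c65a.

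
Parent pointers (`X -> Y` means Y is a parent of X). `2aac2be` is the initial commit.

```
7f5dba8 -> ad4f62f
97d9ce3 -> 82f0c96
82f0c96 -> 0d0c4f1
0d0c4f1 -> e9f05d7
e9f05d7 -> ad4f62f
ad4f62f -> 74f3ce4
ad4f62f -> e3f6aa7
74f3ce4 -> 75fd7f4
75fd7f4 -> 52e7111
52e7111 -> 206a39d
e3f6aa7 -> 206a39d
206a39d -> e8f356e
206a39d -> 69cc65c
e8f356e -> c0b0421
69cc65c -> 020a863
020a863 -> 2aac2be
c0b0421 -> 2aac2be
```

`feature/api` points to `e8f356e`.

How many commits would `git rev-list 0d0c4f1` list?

Walking parent pointers from 0d0c4f1: reachable set = {020a863, 0d0c4f1, 206a39d, 2aac2be, 52e7111, 69cc65c, 74f3ce4, 75fd7f4, ad4f62f, c0b0421, e3f6aa7, e8f356e, e9f05d7}.
That is 13 commits.

13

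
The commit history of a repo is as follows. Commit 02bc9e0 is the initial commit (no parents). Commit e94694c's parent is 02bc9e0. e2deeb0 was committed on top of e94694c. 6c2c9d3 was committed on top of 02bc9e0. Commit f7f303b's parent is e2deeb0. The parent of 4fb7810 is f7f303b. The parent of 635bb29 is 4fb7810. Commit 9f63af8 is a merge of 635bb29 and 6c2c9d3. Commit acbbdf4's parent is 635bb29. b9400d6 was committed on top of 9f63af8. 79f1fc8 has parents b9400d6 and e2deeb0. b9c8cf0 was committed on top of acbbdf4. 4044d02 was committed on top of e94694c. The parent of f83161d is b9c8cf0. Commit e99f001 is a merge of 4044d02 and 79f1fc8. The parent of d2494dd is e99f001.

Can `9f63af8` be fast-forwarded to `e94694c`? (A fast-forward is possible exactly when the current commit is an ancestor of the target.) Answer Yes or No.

A fast-forward from 9f63af8 to e94694c is possible iff 9f63af8 is an ancestor of e94694c.
Ancestors of e94694c: {02bc9e0, e94694c}.
9f63af8 is not among them, so fast-forward is not possible.

No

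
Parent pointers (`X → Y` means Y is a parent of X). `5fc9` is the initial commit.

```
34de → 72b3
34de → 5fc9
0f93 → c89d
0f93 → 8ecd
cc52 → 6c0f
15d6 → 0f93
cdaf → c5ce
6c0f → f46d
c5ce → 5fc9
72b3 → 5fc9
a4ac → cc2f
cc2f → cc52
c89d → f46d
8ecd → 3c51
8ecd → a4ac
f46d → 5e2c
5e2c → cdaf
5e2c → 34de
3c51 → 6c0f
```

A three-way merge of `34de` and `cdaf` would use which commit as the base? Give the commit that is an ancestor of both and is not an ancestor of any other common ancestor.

5fc9

Ancestors of 34de: {34de, 5fc9, 72b3}.
Ancestors of cdaf: {5fc9, c5ce, cdaf}.
Common ancestors: {5fc9}.
The only common ancestor is 5fc9, so it is the merge base.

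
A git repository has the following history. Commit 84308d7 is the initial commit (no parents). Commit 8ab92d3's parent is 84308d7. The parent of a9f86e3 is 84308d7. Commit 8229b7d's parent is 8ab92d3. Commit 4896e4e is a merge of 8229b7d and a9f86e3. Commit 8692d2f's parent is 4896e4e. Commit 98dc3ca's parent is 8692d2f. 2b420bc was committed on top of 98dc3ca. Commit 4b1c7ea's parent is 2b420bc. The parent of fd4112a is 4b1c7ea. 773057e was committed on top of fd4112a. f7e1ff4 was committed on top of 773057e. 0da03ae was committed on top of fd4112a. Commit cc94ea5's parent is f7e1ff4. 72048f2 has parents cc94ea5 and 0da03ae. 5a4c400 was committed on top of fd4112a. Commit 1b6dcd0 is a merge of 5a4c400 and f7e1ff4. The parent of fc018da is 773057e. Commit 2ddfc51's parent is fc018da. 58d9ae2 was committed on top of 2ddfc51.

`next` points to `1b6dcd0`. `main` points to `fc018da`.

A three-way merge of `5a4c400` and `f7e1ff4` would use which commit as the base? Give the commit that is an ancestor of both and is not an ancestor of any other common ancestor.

Ancestors of 5a4c400: {2b420bc, 4896e4e, 4b1c7ea, 5a4c400, 8229b7d, 84308d7, 8692d2f, 8ab92d3, 98dc3ca, a9f86e3, fd4112a}.
Ancestors of f7e1ff4: {2b420bc, 4896e4e, 4b1c7ea, 773057e, 8229b7d, 84308d7, 8692d2f, 8ab92d3, 98dc3ca, a9f86e3, f7e1ff4, fd4112a}.
Common ancestors: {2b420bc, 4896e4e, 4b1c7ea, 8229b7d, 84308d7, 8692d2f, 8ab92d3, 98dc3ca, a9f86e3, fd4112a}.
Among these, fd4112a is not an ancestor of any other common ancestor — it is the merge base.

fd4112a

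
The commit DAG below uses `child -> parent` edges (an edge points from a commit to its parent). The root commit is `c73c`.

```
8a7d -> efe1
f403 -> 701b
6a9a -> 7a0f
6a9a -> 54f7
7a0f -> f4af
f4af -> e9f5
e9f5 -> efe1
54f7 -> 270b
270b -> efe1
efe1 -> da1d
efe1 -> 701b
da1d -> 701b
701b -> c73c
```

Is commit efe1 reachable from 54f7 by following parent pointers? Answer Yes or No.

Yes

Ancestors of 54f7 (commits reachable by following parents): {270b, 54f7, 701b, c73c, da1d, efe1}.
efe1 is in that set, so it is an ancestor of 54f7.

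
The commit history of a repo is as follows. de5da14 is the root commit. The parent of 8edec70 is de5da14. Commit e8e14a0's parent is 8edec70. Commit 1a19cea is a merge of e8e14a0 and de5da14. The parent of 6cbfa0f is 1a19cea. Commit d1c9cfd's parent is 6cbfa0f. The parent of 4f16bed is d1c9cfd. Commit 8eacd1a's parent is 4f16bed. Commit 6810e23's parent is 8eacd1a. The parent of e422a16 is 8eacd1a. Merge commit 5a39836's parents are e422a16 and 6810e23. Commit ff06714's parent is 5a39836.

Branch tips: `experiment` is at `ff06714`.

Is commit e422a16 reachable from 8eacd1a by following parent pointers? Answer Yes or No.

No

Ancestors of 8eacd1a: {1a19cea, 4f16bed, 6cbfa0f, 8eacd1a, 8edec70, d1c9cfd, de5da14, e8e14a0}.
e422a16 is not in that set, so it is not an ancestor of 8eacd1a.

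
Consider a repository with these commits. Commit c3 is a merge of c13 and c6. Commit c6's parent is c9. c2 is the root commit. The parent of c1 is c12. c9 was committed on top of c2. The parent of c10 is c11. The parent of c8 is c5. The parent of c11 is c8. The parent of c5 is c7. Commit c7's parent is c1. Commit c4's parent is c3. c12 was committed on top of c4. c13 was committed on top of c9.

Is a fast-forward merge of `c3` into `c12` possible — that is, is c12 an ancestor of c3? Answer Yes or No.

No

A fast-forward from c12 to c3 is possible iff c12 is an ancestor of c3.
Ancestors of c3: {c13, c2, c3, c6, c9}.
c12 is not among them, so fast-forward is not possible.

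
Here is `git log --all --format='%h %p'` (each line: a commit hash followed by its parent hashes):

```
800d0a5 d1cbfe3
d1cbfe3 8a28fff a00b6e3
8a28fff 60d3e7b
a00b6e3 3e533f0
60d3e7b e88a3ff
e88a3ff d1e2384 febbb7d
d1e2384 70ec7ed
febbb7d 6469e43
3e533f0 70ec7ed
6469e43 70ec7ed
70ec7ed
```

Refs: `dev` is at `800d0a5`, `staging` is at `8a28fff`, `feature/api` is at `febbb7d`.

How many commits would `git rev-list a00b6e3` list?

Walking parent pointers from a00b6e3: reachable set = {3e533f0, 70ec7ed, a00b6e3}.
That is 3 commits.

3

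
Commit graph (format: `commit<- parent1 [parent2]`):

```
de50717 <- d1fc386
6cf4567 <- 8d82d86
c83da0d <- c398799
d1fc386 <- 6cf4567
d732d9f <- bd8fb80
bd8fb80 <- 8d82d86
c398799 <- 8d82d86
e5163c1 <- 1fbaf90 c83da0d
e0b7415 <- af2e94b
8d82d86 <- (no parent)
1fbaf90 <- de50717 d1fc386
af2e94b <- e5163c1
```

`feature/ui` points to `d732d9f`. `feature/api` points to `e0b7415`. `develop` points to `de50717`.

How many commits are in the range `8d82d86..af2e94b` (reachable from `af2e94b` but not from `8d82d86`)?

8

Reachable from af2e94b: {1fbaf90, 6cf4567, 8d82d86, af2e94b, c398799, c83da0d, d1fc386, de50717, e5163c1}.
Reachable from 8d82d86: {8d82d86}.
In af2e94b's history but not 8d82d86's: {1fbaf90, 6cf4567, af2e94b, c398799, c83da0d, d1fc386, de50717, e5163c1} — 8 commits.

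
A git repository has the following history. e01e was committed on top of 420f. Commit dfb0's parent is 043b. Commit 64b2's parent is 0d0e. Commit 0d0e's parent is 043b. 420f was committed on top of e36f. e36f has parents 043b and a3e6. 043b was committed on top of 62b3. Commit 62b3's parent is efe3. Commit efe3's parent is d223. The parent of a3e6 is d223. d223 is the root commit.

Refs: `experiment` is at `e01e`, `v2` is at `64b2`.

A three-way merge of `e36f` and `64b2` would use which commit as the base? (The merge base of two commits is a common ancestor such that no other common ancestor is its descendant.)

Ancestors of e36f: {043b, 62b3, a3e6, d223, e36f, efe3}.
Ancestors of 64b2: {043b, 0d0e, 62b3, 64b2, d223, efe3}.
Common ancestors: {043b, 62b3, d223, efe3}.
Among these, 043b is not an ancestor of any other common ancestor — it is the merge base.

043b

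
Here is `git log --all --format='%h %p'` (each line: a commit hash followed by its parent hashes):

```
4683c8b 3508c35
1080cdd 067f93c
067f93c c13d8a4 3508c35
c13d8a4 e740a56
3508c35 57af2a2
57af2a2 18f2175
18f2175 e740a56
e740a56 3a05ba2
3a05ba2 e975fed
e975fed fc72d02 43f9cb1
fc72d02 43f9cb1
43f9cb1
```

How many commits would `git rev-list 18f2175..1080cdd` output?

Reachable from 1080cdd: {067f93c, 1080cdd, 18f2175, 3508c35, 3a05ba2, 43f9cb1, 57af2a2, c13d8a4, e740a56, e975fed, fc72d02}.
Reachable from 18f2175: {18f2175, 3a05ba2, 43f9cb1, e740a56, e975fed, fc72d02}.
In 1080cdd's history but not 18f2175's: {067f93c, 1080cdd, 3508c35, 57af2a2, c13d8a4} — 5 commits.

5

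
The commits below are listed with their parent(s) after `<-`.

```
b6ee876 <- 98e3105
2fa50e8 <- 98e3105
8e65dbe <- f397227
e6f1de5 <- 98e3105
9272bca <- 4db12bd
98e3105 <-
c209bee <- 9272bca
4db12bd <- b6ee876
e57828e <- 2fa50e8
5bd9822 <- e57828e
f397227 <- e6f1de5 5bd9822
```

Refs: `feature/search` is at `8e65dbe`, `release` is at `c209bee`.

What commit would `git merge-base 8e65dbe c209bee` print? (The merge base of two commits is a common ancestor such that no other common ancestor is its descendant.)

Ancestors of 8e65dbe: {2fa50e8, 5bd9822, 8e65dbe, 98e3105, e57828e, e6f1de5, f397227}.
Ancestors of c209bee: {4db12bd, 9272bca, 98e3105, b6ee876, c209bee}.
Common ancestors: {98e3105}.
The only common ancestor is 98e3105, so it is the merge base.

98e3105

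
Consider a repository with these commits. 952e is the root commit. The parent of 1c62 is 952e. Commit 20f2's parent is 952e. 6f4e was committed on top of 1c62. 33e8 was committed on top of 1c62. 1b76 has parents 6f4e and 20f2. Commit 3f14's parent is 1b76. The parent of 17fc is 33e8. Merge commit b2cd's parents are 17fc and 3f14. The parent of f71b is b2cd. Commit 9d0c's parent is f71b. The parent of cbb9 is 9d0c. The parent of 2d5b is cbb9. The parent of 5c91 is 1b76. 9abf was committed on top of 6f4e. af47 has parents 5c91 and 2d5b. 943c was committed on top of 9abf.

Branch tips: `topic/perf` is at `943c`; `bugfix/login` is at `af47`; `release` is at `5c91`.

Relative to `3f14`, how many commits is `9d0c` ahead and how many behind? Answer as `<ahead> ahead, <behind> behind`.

Reachable from 9d0c: {17fc, 1b76, 1c62, 20f2, 33e8, 3f14, 6f4e, 952e, 9d0c, b2cd, f71b}.
Reachable from 3f14: {1b76, 1c62, 20f2, 3f14, 6f4e, 952e}.
Only in 9d0c's history (ahead): {17fc, 33e8, 9d0c, b2cd, f71b} — 5.
Only in 3f14's history (behind): {} — 0.

5 ahead, 0 behind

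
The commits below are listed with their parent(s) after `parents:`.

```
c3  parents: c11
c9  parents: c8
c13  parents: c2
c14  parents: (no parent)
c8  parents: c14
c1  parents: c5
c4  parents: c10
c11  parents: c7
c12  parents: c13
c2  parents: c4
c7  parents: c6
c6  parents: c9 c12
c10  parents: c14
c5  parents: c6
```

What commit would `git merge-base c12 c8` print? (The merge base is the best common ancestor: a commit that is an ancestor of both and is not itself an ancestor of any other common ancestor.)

c14

Ancestors of c12: {c10, c12, c13, c14, c2, c4}.
Ancestors of c8: {c14, c8}.
Common ancestors: {c14}.
The only common ancestor is c14, so it is the merge base.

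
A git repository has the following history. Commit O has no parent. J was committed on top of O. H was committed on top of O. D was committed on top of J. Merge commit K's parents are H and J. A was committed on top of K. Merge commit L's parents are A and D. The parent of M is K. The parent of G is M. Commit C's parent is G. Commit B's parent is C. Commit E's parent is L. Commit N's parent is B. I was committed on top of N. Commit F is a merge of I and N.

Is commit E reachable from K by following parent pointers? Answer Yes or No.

No

Ancestors of K: {H, J, K, O}.
E is not in that set, so it is not an ancestor of K.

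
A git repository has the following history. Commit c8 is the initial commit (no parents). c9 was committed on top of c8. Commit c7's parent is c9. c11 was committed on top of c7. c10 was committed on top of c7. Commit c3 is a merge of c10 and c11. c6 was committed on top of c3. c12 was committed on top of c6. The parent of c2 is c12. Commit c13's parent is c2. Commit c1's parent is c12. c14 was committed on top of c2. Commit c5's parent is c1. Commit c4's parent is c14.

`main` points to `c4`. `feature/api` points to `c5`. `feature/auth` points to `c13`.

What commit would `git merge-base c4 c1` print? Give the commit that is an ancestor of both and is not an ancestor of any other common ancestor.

Ancestors of c4: {c10, c11, c12, c14, c2, c3, c4, c6, c7, c8, c9}.
Ancestors of c1: {c1, c10, c11, c12, c3, c6, c7, c8, c9}.
Common ancestors: {c10, c11, c12, c3, c6, c7, c8, c9}.
Among these, c12 is not an ancestor of any other common ancestor — it is the merge base.

c12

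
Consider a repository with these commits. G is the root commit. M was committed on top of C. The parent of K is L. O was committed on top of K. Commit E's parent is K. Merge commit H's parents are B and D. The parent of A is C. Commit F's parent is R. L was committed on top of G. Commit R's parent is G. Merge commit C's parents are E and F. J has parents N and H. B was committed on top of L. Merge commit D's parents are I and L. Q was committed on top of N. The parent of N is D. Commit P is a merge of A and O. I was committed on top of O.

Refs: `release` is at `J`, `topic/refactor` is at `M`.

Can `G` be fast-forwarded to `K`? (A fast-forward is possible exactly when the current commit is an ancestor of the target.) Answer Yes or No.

Yes

A fast-forward from G to K is possible iff G is an ancestor of K.
Ancestors of K: {G, K, L}.
G is among them, so fast-forward is possible.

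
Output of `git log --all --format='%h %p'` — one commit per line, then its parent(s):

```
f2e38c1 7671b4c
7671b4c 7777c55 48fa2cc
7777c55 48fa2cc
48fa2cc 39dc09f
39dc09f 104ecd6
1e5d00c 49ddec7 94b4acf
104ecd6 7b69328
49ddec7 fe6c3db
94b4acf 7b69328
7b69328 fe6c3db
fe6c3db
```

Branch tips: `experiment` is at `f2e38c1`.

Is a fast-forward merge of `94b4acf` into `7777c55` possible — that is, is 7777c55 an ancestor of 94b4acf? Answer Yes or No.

No

A fast-forward from 7777c55 to 94b4acf is possible iff 7777c55 is an ancestor of 94b4acf.
Ancestors of 94b4acf: {7b69328, 94b4acf, fe6c3db}.
7777c55 is not among them, so fast-forward is not possible.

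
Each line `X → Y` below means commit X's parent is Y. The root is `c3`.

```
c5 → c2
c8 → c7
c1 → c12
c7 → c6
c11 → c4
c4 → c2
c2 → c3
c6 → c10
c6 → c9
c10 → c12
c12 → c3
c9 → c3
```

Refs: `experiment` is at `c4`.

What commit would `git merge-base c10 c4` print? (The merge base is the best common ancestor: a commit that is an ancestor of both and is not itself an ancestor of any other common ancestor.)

Ancestors of c10: {c10, c12, c3}.
Ancestors of c4: {c2, c3, c4}.
Common ancestors: {c3}.
The only common ancestor is c3, so it is the merge base.

c3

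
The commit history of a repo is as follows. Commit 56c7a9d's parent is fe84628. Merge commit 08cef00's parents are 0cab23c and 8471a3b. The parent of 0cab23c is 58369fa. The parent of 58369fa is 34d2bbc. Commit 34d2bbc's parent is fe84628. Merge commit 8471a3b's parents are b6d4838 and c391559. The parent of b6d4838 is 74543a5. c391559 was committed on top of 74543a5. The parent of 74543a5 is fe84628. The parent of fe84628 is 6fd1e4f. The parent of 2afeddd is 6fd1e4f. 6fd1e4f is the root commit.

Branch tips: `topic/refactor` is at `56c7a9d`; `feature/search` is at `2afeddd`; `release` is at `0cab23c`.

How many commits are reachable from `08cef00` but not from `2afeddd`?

Reachable from 08cef00: {08cef00, 0cab23c, 34d2bbc, 58369fa, 6fd1e4f, 74543a5, 8471a3b, b6d4838, c391559, fe84628}.
Reachable from 2afeddd: {2afeddd, 6fd1e4f}.
In 08cef00's history but not 2afeddd's: {08cef00, 0cab23c, 34d2bbc, 58369fa, 74543a5, 8471a3b, b6d4838, c391559, fe84628} — 9 commits.

9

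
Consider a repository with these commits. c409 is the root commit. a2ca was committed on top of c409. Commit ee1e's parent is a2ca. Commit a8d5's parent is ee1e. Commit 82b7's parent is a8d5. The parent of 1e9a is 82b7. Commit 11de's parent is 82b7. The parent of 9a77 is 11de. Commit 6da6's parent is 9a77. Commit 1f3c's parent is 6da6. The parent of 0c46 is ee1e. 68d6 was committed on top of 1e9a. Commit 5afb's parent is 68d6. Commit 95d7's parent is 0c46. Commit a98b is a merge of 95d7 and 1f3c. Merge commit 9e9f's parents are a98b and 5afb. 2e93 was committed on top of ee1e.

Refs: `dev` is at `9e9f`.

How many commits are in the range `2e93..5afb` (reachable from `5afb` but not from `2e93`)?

Reachable from 5afb: {1e9a, 5afb, 68d6, 82b7, a2ca, a8d5, c409, ee1e}.
Reachable from 2e93: {2e93, a2ca, c409, ee1e}.
In 5afb's history but not 2e93's: {1e9a, 5afb, 68d6, 82b7, a8d5} — 5 commits.

5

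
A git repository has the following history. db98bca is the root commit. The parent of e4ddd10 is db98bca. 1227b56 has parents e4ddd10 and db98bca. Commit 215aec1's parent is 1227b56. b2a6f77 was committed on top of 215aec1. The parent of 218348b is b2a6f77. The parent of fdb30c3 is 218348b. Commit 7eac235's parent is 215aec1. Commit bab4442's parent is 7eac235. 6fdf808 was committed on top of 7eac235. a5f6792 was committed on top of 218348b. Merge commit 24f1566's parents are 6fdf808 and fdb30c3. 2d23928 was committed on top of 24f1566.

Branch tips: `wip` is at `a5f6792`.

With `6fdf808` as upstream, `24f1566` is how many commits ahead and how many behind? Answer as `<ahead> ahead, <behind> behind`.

Reachable from 24f1566: {1227b56, 215aec1, 218348b, 24f1566, 6fdf808, 7eac235, b2a6f77, db98bca, e4ddd10, fdb30c3}.
Reachable from 6fdf808: {1227b56, 215aec1, 6fdf808, 7eac235, db98bca, e4ddd10}.
Only in 24f1566's history (ahead): {218348b, 24f1566, b2a6f77, fdb30c3} — 4.
Only in 6fdf808's history (behind): {} — 0.

4 ahead, 0 behind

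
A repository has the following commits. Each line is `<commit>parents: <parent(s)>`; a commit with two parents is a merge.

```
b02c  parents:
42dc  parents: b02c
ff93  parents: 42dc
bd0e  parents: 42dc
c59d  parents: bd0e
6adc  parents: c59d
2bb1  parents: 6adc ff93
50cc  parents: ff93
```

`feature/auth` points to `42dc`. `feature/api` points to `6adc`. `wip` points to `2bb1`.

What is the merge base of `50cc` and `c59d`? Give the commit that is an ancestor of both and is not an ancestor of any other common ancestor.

42dc

Ancestors of 50cc: {42dc, 50cc, b02c, ff93}.
Ancestors of c59d: {42dc, b02c, bd0e, c59d}.
Common ancestors: {42dc, b02c}.
Among these, 42dc is not an ancestor of any other common ancestor — it is the merge base.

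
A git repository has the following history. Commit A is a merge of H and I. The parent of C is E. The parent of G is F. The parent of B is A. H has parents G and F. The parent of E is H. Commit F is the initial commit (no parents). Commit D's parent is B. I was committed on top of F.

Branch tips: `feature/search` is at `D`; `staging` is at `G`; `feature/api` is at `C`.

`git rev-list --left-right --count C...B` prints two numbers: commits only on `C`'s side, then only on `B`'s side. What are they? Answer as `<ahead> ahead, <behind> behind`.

2 ahead, 3 behind

Reachable from C: {C, E, F, G, H}.
Reachable from B: {A, B, F, G, H, I}.
Only in C's history (ahead): {C, E} — 2.
Only in B's history (behind): {A, B, I} — 3.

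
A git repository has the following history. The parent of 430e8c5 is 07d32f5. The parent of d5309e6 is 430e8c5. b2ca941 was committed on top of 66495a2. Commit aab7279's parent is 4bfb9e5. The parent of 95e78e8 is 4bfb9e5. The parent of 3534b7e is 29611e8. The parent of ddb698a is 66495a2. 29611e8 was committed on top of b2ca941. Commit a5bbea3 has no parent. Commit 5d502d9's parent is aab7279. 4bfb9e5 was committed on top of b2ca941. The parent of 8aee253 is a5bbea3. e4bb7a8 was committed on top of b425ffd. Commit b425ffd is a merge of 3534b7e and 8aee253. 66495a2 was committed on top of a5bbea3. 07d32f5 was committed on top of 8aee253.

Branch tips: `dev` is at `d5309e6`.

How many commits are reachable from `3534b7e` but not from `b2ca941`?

Reachable from 3534b7e: {29611e8, 3534b7e, 66495a2, a5bbea3, b2ca941}.
Reachable from b2ca941: {66495a2, a5bbea3, b2ca941}.
In 3534b7e's history but not b2ca941's: {29611e8, 3534b7e} — 2 commits.

2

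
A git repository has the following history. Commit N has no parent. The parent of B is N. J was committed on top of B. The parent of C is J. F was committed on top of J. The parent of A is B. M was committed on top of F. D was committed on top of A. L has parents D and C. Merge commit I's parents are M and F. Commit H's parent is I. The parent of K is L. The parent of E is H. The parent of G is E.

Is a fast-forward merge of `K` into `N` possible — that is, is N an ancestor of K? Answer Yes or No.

Yes

A fast-forward from N to K is possible iff N is an ancestor of K.
Ancestors of K: {A, B, C, D, J, K, L, N}.
N is among them, so fast-forward is possible.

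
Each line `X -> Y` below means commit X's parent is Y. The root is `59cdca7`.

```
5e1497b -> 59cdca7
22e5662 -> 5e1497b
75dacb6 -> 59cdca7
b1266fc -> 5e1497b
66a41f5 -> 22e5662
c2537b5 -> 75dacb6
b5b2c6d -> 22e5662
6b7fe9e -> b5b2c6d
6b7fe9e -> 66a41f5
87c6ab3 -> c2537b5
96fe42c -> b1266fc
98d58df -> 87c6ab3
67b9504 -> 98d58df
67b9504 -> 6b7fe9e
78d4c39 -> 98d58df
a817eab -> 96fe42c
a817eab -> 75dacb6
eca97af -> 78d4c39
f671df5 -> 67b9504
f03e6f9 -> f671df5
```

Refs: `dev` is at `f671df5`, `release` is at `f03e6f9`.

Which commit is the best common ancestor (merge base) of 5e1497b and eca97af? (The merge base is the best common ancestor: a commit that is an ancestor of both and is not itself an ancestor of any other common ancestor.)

59cdca7

Ancestors of 5e1497b: {59cdca7, 5e1497b}.
Ancestors of eca97af: {59cdca7, 75dacb6, 78d4c39, 87c6ab3, 98d58df, c2537b5, eca97af}.
Common ancestors: {59cdca7}.
The only common ancestor is 59cdca7, so it is the merge base.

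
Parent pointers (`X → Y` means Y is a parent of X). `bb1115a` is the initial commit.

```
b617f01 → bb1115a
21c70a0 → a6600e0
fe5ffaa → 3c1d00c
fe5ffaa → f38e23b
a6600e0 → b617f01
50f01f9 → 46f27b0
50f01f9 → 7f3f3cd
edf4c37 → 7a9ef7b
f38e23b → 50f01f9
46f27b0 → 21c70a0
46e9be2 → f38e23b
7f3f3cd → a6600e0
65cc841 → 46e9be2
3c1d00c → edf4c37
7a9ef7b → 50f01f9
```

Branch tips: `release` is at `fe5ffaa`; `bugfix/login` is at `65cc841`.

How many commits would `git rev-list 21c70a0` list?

Walking parent pointers from 21c70a0: reachable set = {21c70a0, a6600e0, b617f01, bb1115a}.
That is 4 commits.

4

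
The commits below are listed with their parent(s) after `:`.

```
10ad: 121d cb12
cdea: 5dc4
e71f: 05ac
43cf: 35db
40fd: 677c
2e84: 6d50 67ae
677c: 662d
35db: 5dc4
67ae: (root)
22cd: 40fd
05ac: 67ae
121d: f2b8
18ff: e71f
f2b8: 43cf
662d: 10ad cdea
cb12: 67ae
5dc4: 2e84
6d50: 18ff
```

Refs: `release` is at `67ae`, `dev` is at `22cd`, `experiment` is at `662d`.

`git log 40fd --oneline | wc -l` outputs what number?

17

Walking parent pointers from 40fd: reachable set = {05ac, 10ad, 121d, 18ff, 2e84, 35db, 40fd, 43cf, 5dc4, 662d, 677c, 67ae, 6d50, cb12, cdea, e71f, f2b8}.
That is 17 commits.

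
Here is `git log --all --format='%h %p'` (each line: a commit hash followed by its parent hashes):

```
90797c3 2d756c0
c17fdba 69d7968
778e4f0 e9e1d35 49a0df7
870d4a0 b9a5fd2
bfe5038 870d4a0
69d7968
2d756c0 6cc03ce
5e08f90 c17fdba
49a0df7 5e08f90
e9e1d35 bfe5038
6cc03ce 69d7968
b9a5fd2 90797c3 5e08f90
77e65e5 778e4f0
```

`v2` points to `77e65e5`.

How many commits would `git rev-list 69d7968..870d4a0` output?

Reachable from 870d4a0: {2d756c0, 5e08f90, 69d7968, 6cc03ce, 870d4a0, 90797c3, b9a5fd2, c17fdba}.
Reachable from 69d7968: {69d7968}.
In 870d4a0's history but not 69d7968's: {2d756c0, 5e08f90, 6cc03ce, 870d4a0, 90797c3, b9a5fd2, c17fdba} — 7 commits.

7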